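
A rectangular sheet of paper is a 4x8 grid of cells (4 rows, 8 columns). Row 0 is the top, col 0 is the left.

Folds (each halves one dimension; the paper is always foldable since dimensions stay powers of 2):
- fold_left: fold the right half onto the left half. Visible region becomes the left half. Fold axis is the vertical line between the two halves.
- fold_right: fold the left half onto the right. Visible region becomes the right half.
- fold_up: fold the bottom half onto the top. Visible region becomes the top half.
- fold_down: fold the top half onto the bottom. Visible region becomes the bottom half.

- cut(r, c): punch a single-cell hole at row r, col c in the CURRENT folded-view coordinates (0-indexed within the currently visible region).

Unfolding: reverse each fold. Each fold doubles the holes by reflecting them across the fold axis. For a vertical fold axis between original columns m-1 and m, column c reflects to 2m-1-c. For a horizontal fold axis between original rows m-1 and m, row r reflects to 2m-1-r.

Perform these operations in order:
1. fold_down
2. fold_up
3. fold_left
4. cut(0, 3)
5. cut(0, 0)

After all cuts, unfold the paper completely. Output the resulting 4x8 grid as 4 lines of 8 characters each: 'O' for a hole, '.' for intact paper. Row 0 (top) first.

Op 1 fold_down: fold axis h@2; visible region now rows[2,4) x cols[0,8) = 2x8
Op 2 fold_up: fold axis h@3; visible region now rows[2,3) x cols[0,8) = 1x8
Op 3 fold_left: fold axis v@4; visible region now rows[2,3) x cols[0,4) = 1x4
Op 4 cut(0, 3): punch at orig (2,3); cuts so far [(2, 3)]; region rows[2,3) x cols[0,4) = 1x4
Op 5 cut(0, 0): punch at orig (2,0); cuts so far [(2, 0), (2, 3)]; region rows[2,3) x cols[0,4) = 1x4
Unfold 1 (reflect across v@4): 4 holes -> [(2, 0), (2, 3), (2, 4), (2, 7)]
Unfold 2 (reflect across h@3): 8 holes -> [(2, 0), (2, 3), (2, 4), (2, 7), (3, 0), (3, 3), (3, 4), (3, 7)]
Unfold 3 (reflect across h@2): 16 holes -> [(0, 0), (0, 3), (0, 4), (0, 7), (1, 0), (1, 3), (1, 4), (1, 7), (2, 0), (2, 3), (2, 4), (2, 7), (3, 0), (3, 3), (3, 4), (3, 7)]

Answer: O..OO..O
O..OO..O
O..OO..O
O..OO..O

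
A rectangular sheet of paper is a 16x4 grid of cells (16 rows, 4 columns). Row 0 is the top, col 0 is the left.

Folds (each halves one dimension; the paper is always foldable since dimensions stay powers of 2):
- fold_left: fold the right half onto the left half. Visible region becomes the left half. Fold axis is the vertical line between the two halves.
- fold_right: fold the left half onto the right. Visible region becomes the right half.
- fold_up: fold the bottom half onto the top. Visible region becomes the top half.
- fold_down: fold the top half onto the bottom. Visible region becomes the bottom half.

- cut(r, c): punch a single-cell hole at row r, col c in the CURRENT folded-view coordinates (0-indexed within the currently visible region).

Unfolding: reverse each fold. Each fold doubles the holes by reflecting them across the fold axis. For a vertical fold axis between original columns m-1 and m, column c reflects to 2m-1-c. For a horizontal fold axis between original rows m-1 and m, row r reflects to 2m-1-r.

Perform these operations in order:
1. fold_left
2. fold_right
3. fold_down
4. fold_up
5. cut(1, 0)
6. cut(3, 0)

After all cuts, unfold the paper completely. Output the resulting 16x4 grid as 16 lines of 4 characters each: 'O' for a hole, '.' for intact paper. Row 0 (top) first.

Answer: ....
OOOO
....
OOOO
OOOO
....
OOOO
....
....
OOOO
....
OOOO
OOOO
....
OOOO
....

Derivation:
Op 1 fold_left: fold axis v@2; visible region now rows[0,16) x cols[0,2) = 16x2
Op 2 fold_right: fold axis v@1; visible region now rows[0,16) x cols[1,2) = 16x1
Op 3 fold_down: fold axis h@8; visible region now rows[8,16) x cols[1,2) = 8x1
Op 4 fold_up: fold axis h@12; visible region now rows[8,12) x cols[1,2) = 4x1
Op 5 cut(1, 0): punch at orig (9,1); cuts so far [(9, 1)]; region rows[8,12) x cols[1,2) = 4x1
Op 6 cut(3, 0): punch at orig (11,1); cuts so far [(9, 1), (11, 1)]; region rows[8,12) x cols[1,2) = 4x1
Unfold 1 (reflect across h@12): 4 holes -> [(9, 1), (11, 1), (12, 1), (14, 1)]
Unfold 2 (reflect across h@8): 8 holes -> [(1, 1), (3, 1), (4, 1), (6, 1), (9, 1), (11, 1), (12, 1), (14, 1)]
Unfold 3 (reflect across v@1): 16 holes -> [(1, 0), (1, 1), (3, 0), (3, 1), (4, 0), (4, 1), (6, 0), (6, 1), (9, 0), (9, 1), (11, 0), (11, 1), (12, 0), (12, 1), (14, 0), (14, 1)]
Unfold 4 (reflect across v@2): 32 holes -> [(1, 0), (1, 1), (1, 2), (1, 3), (3, 0), (3, 1), (3, 2), (3, 3), (4, 0), (4, 1), (4, 2), (4, 3), (6, 0), (6, 1), (6, 2), (6, 3), (9, 0), (9, 1), (9, 2), (9, 3), (11, 0), (11, 1), (11, 2), (11, 3), (12, 0), (12, 1), (12, 2), (12, 3), (14, 0), (14, 1), (14, 2), (14, 3)]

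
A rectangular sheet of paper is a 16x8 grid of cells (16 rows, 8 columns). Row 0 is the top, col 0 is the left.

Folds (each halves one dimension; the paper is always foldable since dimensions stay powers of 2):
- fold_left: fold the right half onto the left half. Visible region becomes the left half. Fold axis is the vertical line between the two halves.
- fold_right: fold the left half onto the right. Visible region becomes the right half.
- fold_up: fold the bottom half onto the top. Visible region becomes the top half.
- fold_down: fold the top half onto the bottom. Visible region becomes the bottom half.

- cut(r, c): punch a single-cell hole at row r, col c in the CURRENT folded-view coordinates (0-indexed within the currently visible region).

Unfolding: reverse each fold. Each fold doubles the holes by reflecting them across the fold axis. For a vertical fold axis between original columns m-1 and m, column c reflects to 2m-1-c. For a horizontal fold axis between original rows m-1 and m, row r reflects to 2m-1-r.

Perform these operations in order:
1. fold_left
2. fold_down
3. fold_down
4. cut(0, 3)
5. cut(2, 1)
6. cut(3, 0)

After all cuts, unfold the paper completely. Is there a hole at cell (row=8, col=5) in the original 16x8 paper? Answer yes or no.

Answer: no

Derivation:
Op 1 fold_left: fold axis v@4; visible region now rows[0,16) x cols[0,4) = 16x4
Op 2 fold_down: fold axis h@8; visible region now rows[8,16) x cols[0,4) = 8x4
Op 3 fold_down: fold axis h@12; visible region now rows[12,16) x cols[0,4) = 4x4
Op 4 cut(0, 3): punch at orig (12,3); cuts so far [(12, 3)]; region rows[12,16) x cols[0,4) = 4x4
Op 5 cut(2, 1): punch at orig (14,1); cuts so far [(12, 3), (14, 1)]; region rows[12,16) x cols[0,4) = 4x4
Op 6 cut(3, 0): punch at orig (15,0); cuts so far [(12, 3), (14, 1), (15, 0)]; region rows[12,16) x cols[0,4) = 4x4
Unfold 1 (reflect across h@12): 6 holes -> [(8, 0), (9, 1), (11, 3), (12, 3), (14, 1), (15, 0)]
Unfold 2 (reflect across h@8): 12 holes -> [(0, 0), (1, 1), (3, 3), (4, 3), (6, 1), (7, 0), (8, 0), (9, 1), (11, 3), (12, 3), (14, 1), (15, 0)]
Unfold 3 (reflect across v@4): 24 holes -> [(0, 0), (0, 7), (1, 1), (1, 6), (3, 3), (3, 4), (4, 3), (4, 4), (6, 1), (6, 6), (7, 0), (7, 7), (8, 0), (8, 7), (9, 1), (9, 6), (11, 3), (11, 4), (12, 3), (12, 4), (14, 1), (14, 6), (15, 0), (15, 7)]
Holes: [(0, 0), (0, 7), (1, 1), (1, 6), (3, 3), (3, 4), (4, 3), (4, 4), (6, 1), (6, 6), (7, 0), (7, 7), (8, 0), (8, 7), (9, 1), (9, 6), (11, 3), (11, 4), (12, 3), (12, 4), (14, 1), (14, 6), (15, 0), (15, 7)]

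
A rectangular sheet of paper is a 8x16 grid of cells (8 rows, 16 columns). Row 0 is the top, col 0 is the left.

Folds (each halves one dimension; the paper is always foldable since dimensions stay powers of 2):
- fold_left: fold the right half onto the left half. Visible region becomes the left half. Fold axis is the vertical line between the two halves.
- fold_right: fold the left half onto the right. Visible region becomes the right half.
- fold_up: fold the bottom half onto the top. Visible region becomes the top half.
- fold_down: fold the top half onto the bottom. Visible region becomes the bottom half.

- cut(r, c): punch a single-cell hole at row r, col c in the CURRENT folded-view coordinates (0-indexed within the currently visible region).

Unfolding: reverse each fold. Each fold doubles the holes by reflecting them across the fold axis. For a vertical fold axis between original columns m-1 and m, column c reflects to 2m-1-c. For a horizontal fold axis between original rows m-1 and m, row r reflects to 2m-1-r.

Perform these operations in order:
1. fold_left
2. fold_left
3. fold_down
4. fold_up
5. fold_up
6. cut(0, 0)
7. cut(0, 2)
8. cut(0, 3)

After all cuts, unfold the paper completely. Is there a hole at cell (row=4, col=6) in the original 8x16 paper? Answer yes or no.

Op 1 fold_left: fold axis v@8; visible region now rows[0,8) x cols[0,8) = 8x8
Op 2 fold_left: fold axis v@4; visible region now rows[0,8) x cols[0,4) = 8x4
Op 3 fold_down: fold axis h@4; visible region now rows[4,8) x cols[0,4) = 4x4
Op 4 fold_up: fold axis h@6; visible region now rows[4,6) x cols[0,4) = 2x4
Op 5 fold_up: fold axis h@5; visible region now rows[4,5) x cols[0,4) = 1x4
Op 6 cut(0, 0): punch at orig (4,0); cuts so far [(4, 0)]; region rows[4,5) x cols[0,4) = 1x4
Op 7 cut(0, 2): punch at orig (4,2); cuts so far [(4, 0), (4, 2)]; region rows[4,5) x cols[0,4) = 1x4
Op 8 cut(0, 3): punch at orig (4,3); cuts so far [(4, 0), (4, 2), (4, 3)]; region rows[4,5) x cols[0,4) = 1x4
Unfold 1 (reflect across h@5): 6 holes -> [(4, 0), (4, 2), (4, 3), (5, 0), (5, 2), (5, 3)]
Unfold 2 (reflect across h@6): 12 holes -> [(4, 0), (4, 2), (4, 3), (5, 0), (5, 2), (5, 3), (6, 0), (6, 2), (6, 3), (7, 0), (7, 2), (7, 3)]
Unfold 3 (reflect across h@4): 24 holes -> [(0, 0), (0, 2), (0, 3), (1, 0), (1, 2), (1, 3), (2, 0), (2, 2), (2, 3), (3, 0), (3, 2), (3, 3), (4, 0), (4, 2), (4, 3), (5, 0), (5, 2), (5, 3), (6, 0), (6, 2), (6, 3), (7, 0), (7, 2), (7, 3)]
Unfold 4 (reflect across v@4): 48 holes -> [(0, 0), (0, 2), (0, 3), (0, 4), (0, 5), (0, 7), (1, 0), (1, 2), (1, 3), (1, 4), (1, 5), (1, 7), (2, 0), (2, 2), (2, 3), (2, 4), (2, 5), (2, 7), (3, 0), (3, 2), (3, 3), (3, 4), (3, 5), (3, 7), (4, 0), (4, 2), (4, 3), (4, 4), (4, 5), (4, 7), (5, 0), (5, 2), (5, 3), (5, 4), (5, 5), (5, 7), (6, 0), (6, 2), (6, 3), (6, 4), (6, 5), (6, 7), (7, 0), (7, 2), (7, 3), (7, 4), (7, 5), (7, 7)]
Unfold 5 (reflect across v@8): 96 holes -> [(0, 0), (0, 2), (0, 3), (0, 4), (0, 5), (0, 7), (0, 8), (0, 10), (0, 11), (0, 12), (0, 13), (0, 15), (1, 0), (1, 2), (1, 3), (1, 4), (1, 5), (1, 7), (1, 8), (1, 10), (1, 11), (1, 12), (1, 13), (1, 15), (2, 0), (2, 2), (2, 3), (2, 4), (2, 5), (2, 7), (2, 8), (2, 10), (2, 11), (2, 12), (2, 13), (2, 15), (3, 0), (3, 2), (3, 3), (3, 4), (3, 5), (3, 7), (3, 8), (3, 10), (3, 11), (3, 12), (3, 13), (3, 15), (4, 0), (4, 2), (4, 3), (4, 4), (4, 5), (4, 7), (4, 8), (4, 10), (4, 11), (4, 12), (4, 13), (4, 15), (5, 0), (5, 2), (5, 3), (5, 4), (5, 5), (5, 7), (5, 8), (5, 10), (5, 11), (5, 12), (5, 13), (5, 15), (6, 0), (6, 2), (6, 3), (6, 4), (6, 5), (6, 7), (6, 8), (6, 10), (6, 11), (6, 12), (6, 13), (6, 15), (7, 0), (7, 2), (7, 3), (7, 4), (7, 5), (7, 7), (7, 8), (7, 10), (7, 11), (7, 12), (7, 13), (7, 15)]
Holes: [(0, 0), (0, 2), (0, 3), (0, 4), (0, 5), (0, 7), (0, 8), (0, 10), (0, 11), (0, 12), (0, 13), (0, 15), (1, 0), (1, 2), (1, 3), (1, 4), (1, 5), (1, 7), (1, 8), (1, 10), (1, 11), (1, 12), (1, 13), (1, 15), (2, 0), (2, 2), (2, 3), (2, 4), (2, 5), (2, 7), (2, 8), (2, 10), (2, 11), (2, 12), (2, 13), (2, 15), (3, 0), (3, 2), (3, 3), (3, 4), (3, 5), (3, 7), (3, 8), (3, 10), (3, 11), (3, 12), (3, 13), (3, 15), (4, 0), (4, 2), (4, 3), (4, 4), (4, 5), (4, 7), (4, 8), (4, 10), (4, 11), (4, 12), (4, 13), (4, 15), (5, 0), (5, 2), (5, 3), (5, 4), (5, 5), (5, 7), (5, 8), (5, 10), (5, 11), (5, 12), (5, 13), (5, 15), (6, 0), (6, 2), (6, 3), (6, 4), (6, 5), (6, 7), (6, 8), (6, 10), (6, 11), (6, 12), (6, 13), (6, 15), (7, 0), (7, 2), (7, 3), (7, 4), (7, 5), (7, 7), (7, 8), (7, 10), (7, 11), (7, 12), (7, 13), (7, 15)]

Answer: no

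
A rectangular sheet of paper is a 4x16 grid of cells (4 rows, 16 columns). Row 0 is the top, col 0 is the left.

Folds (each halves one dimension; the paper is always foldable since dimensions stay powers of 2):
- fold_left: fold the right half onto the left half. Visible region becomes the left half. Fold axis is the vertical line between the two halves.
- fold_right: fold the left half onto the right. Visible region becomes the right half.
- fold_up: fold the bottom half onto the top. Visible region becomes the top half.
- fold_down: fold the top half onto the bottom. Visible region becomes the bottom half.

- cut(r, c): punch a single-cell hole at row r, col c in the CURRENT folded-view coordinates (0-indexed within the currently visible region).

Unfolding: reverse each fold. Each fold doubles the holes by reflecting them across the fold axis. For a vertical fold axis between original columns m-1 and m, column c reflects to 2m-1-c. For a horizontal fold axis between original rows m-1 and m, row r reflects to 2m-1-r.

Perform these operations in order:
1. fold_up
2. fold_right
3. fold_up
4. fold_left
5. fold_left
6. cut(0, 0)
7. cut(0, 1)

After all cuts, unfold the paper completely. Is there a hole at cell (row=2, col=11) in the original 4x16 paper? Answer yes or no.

Op 1 fold_up: fold axis h@2; visible region now rows[0,2) x cols[0,16) = 2x16
Op 2 fold_right: fold axis v@8; visible region now rows[0,2) x cols[8,16) = 2x8
Op 3 fold_up: fold axis h@1; visible region now rows[0,1) x cols[8,16) = 1x8
Op 4 fold_left: fold axis v@12; visible region now rows[0,1) x cols[8,12) = 1x4
Op 5 fold_left: fold axis v@10; visible region now rows[0,1) x cols[8,10) = 1x2
Op 6 cut(0, 0): punch at orig (0,8); cuts so far [(0, 8)]; region rows[0,1) x cols[8,10) = 1x2
Op 7 cut(0, 1): punch at orig (0,9); cuts so far [(0, 8), (0, 9)]; region rows[0,1) x cols[8,10) = 1x2
Unfold 1 (reflect across v@10): 4 holes -> [(0, 8), (0, 9), (0, 10), (0, 11)]
Unfold 2 (reflect across v@12): 8 holes -> [(0, 8), (0, 9), (0, 10), (0, 11), (0, 12), (0, 13), (0, 14), (0, 15)]
Unfold 3 (reflect across h@1): 16 holes -> [(0, 8), (0, 9), (0, 10), (0, 11), (0, 12), (0, 13), (0, 14), (0, 15), (1, 8), (1, 9), (1, 10), (1, 11), (1, 12), (1, 13), (1, 14), (1, 15)]
Unfold 4 (reflect across v@8): 32 holes -> [(0, 0), (0, 1), (0, 2), (0, 3), (0, 4), (0, 5), (0, 6), (0, 7), (0, 8), (0, 9), (0, 10), (0, 11), (0, 12), (0, 13), (0, 14), (0, 15), (1, 0), (1, 1), (1, 2), (1, 3), (1, 4), (1, 5), (1, 6), (1, 7), (1, 8), (1, 9), (1, 10), (1, 11), (1, 12), (1, 13), (1, 14), (1, 15)]
Unfold 5 (reflect across h@2): 64 holes -> [(0, 0), (0, 1), (0, 2), (0, 3), (0, 4), (0, 5), (0, 6), (0, 7), (0, 8), (0, 9), (0, 10), (0, 11), (0, 12), (0, 13), (0, 14), (0, 15), (1, 0), (1, 1), (1, 2), (1, 3), (1, 4), (1, 5), (1, 6), (1, 7), (1, 8), (1, 9), (1, 10), (1, 11), (1, 12), (1, 13), (1, 14), (1, 15), (2, 0), (2, 1), (2, 2), (2, 3), (2, 4), (2, 5), (2, 6), (2, 7), (2, 8), (2, 9), (2, 10), (2, 11), (2, 12), (2, 13), (2, 14), (2, 15), (3, 0), (3, 1), (3, 2), (3, 3), (3, 4), (3, 5), (3, 6), (3, 7), (3, 8), (3, 9), (3, 10), (3, 11), (3, 12), (3, 13), (3, 14), (3, 15)]
Holes: [(0, 0), (0, 1), (0, 2), (0, 3), (0, 4), (0, 5), (0, 6), (0, 7), (0, 8), (0, 9), (0, 10), (0, 11), (0, 12), (0, 13), (0, 14), (0, 15), (1, 0), (1, 1), (1, 2), (1, 3), (1, 4), (1, 5), (1, 6), (1, 7), (1, 8), (1, 9), (1, 10), (1, 11), (1, 12), (1, 13), (1, 14), (1, 15), (2, 0), (2, 1), (2, 2), (2, 3), (2, 4), (2, 5), (2, 6), (2, 7), (2, 8), (2, 9), (2, 10), (2, 11), (2, 12), (2, 13), (2, 14), (2, 15), (3, 0), (3, 1), (3, 2), (3, 3), (3, 4), (3, 5), (3, 6), (3, 7), (3, 8), (3, 9), (3, 10), (3, 11), (3, 12), (3, 13), (3, 14), (3, 15)]

Answer: yes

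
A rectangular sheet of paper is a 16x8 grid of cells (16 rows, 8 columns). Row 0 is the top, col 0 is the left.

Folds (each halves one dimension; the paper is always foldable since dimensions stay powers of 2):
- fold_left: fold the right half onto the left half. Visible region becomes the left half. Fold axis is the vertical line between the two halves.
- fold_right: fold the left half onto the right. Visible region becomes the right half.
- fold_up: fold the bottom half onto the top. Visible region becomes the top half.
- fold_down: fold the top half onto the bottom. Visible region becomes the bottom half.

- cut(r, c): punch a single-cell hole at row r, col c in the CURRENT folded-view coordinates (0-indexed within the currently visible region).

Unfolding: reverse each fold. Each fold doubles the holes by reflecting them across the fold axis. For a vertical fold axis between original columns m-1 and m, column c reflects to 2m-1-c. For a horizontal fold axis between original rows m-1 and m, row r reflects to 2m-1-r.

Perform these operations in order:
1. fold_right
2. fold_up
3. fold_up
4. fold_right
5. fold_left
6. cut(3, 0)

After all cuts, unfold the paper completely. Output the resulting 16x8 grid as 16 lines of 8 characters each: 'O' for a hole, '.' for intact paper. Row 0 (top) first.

Op 1 fold_right: fold axis v@4; visible region now rows[0,16) x cols[4,8) = 16x4
Op 2 fold_up: fold axis h@8; visible region now rows[0,8) x cols[4,8) = 8x4
Op 3 fold_up: fold axis h@4; visible region now rows[0,4) x cols[4,8) = 4x4
Op 4 fold_right: fold axis v@6; visible region now rows[0,4) x cols[6,8) = 4x2
Op 5 fold_left: fold axis v@7; visible region now rows[0,4) x cols[6,7) = 4x1
Op 6 cut(3, 0): punch at orig (3,6); cuts so far [(3, 6)]; region rows[0,4) x cols[6,7) = 4x1
Unfold 1 (reflect across v@7): 2 holes -> [(3, 6), (3, 7)]
Unfold 2 (reflect across v@6): 4 holes -> [(3, 4), (3, 5), (3, 6), (3, 7)]
Unfold 3 (reflect across h@4): 8 holes -> [(3, 4), (3, 5), (3, 6), (3, 7), (4, 4), (4, 5), (4, 6), (4, 7)]
Unfold 4 (reflect across h@8): 16 holes -> [(3, 4), (3, 5), (3, 6), (3, 7), (4, 4), (4, 5), (4, 6), (4, 7), (11, 4), (11, 5), (11, 6), (11, 7), (12, 4), (12, 5), (12, 6), (12, 7)]
Unfold 5 (reflect across v@4): 32 holes -> [(3, 0), (3, 1), (3, 2), (3, 3), (3, 4), (3, 5), (3, 6), (3, 7), (4, 0), (4, 1), (4, 2), (4, 3), (4, 4), (4, 5), (4, 6), (4, 7), (11, 0), (11, 1), (11, 2), (11, 3), (11, 4), (11, 5), (11, 6), (11, 7), (12, 0), (12, 1), (12, 2), (12, 3), (12, 4), (12, 5), (12, 6), (12, 7)]

Answer: ........
........
........
OOOOOOOO
OOOOOOOO
........
........
........
........
........
........
OOOOOOOO
OOOOOOOO
........
........
........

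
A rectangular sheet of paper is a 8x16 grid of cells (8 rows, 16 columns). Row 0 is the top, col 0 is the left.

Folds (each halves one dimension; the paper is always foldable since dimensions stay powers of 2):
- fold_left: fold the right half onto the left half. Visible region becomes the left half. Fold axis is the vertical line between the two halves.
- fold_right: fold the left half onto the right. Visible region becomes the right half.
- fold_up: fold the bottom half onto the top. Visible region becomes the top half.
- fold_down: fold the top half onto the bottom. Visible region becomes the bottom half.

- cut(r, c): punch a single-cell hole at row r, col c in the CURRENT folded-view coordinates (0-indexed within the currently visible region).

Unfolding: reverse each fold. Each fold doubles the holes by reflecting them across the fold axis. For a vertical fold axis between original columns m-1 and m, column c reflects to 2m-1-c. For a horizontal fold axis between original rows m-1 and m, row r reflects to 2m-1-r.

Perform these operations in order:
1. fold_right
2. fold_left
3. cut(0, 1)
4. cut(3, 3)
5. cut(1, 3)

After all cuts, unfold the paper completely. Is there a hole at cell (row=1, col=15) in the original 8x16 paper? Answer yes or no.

Op 1 fold_right: fold axis v@8; visible region now rows[0,8) x cols[8,16) = 8x8
Op 2 fold_left: fold axis v@12; visible region now rows[0,8) x cols[8,12) = 8x4
Op 3 cut(0, 1): punch at orig (0,9); cuts so far [(0, 9)]; region rows[0,8) x cols[8,12) = 8x4
Op 4 cut(3, 3): punch at orig (3,11); cuts so far [(0, 9), (3, 11)]; region rows[0,8) x cols[8,12) = 8x4
Op 5 cut(1, 3): punch at orig (1,11); cuts so far [(0, 9), (1, 11), (3, 11)]; region rows[0,8) x cols[8,12) = 8x4
Unfold 1 (reflect across v@12): 6 holes -> [(0, 9), (0, 14), (1, 11), (1, 12), (3, 11), (3, 12)]
Unfold 2 (reflect across v@8): 12 holes -> [(0, 1), (0, 6), (0, 9), (0, 14), (1, 3), (1, 4), (1, 11), (1, 12), (3, 3), (3, 4), (3, 11), (3, 12)]
Holes: [(0, 1), (0, 6), (0, 9), (0, 14), (1, 3), (1, 4), (1, 11), (1, 12), (3, 3), (3, 4), (3, 11), (3, 12)]

Answer: no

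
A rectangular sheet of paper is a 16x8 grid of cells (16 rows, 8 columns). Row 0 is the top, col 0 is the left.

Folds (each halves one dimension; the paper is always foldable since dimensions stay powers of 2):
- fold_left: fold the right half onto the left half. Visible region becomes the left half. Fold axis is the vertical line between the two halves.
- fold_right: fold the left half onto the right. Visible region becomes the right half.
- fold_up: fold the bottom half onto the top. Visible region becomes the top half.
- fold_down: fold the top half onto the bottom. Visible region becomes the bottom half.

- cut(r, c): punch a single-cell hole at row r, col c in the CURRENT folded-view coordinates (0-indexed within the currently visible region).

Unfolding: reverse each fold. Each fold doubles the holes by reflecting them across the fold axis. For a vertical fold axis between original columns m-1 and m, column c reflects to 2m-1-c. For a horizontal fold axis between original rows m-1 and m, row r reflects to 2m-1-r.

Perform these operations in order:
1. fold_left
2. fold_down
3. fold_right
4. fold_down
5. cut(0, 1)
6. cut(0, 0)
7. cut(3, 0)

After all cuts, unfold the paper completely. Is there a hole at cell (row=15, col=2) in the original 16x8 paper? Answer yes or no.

Answer: yes

Derivation:
Op 1 fold_left: fold axis v@4; visible region now rows[0,16) x cols[0,4) = 16x4
Op 2 fold_down: fold axis h@8; visible region now rows[8,16) x cols[0,4) = 8x4
Op 3 fold_right: fold axis v@2; visible region now rows[8,16) x cols[2,4) = 8x2
Op 4 fold_down: fold axis h@12; visible region now rows[12,16) x cols[2,4) = 4x2
Op 5 cut(0, 1): punch at orig (12,3); cuts so far [(12, 3)]; region rows[12,16) x cols[2,4) = 4x2
Op 6 cut(0, 0): punch at orig (12,2); cuts so far [(12, 2), (12, 3)]; region rows[12,16) x cols[2,4) = 4x2
Op 7 cut(3, 0): punch at orig (15,2); cuts so far [(12, 2), (12, 3), (15, 2)]; region rows[12,16) x cols[2,4) = 4x2
Unfold 1 (reflect across h@12): 6 holes -> [(8, 2), (11, 2), (11, 3), (12, 2), (12, 3), (15, 2)]
Unfold 2 (reflect across v@2): 12 holes -> [(8, 1), (8, 2), (11, 0), (11, 1), (11, 2), (11, 3), (12, 0), (12, 1), (12, 2), (12, 3), (15, 1), (15, 2)]
Unfold 3 (reflect across h@8): 24 holes -> [(0, 1), (0, 2), (3, 0), (3, 1), (3, 2), (3, 3), (4, 0), (4, 1), (4, 2), (4, 3), (7, 1), (7, 2), (8, 1), (8, 2), (11, 0), (11, 1), (11, 2), (11, 3), (12, 0), (12, 1), (12, 2), (12, 3), (15, 1), (15, 2)]
Unfold 4 (reflect across v@4): 48 holes -> [(0, 1), (0, 2), (0, 5), (0, 6), (3, 0), (3, 1), (3, 2), (3, 3), (3, 4), (3, 5), (3, 6), (3, 7), (4, 0), (4, 1), (4, 2), (4, 3), (4, 4), (4, 5), (4, 6), (4, 7), (7, 1), (7, 2), (7, 5), (7, 6), (8, 1), (8, 2), (8, 5), (8, 6), (11, 0), (11, 1), (11, 2), (11, 3), (11, 4), (11, 5), (11, 6), (11, 7), (12, 0), (12, 1), (12, 2), (12, 3), (12, 4), (12, 5), (12, 6), (12, 7), (15, 1), (15, 2), (15, 5), (15, 6)]
Holes: [(0, 1), (0, 2), (0, 5), (0, 6), (3, 0), (3, 1), (3, 2), (3, 3), (3, 4), (3, 5), (3, 6), (3, 7), (4, 0), (4, 1), (4, 2), (4, 3), (4, 4), (4, 5), (4, 6), (4, 7), (7, 1), (7, 2), (7, 5), (7, 6), (8, 1), (8, 2), (8, 5), (8, 6), (11, 0), (11, 1), (11, 2), (11, 3), (11, 4), (11, 5), (11, 6), (11, 7), (12, 0), (12, 1), (12, 2), (12, 3), (12, 4), (12, 5), (12, 6), (12, 7), (15, 1), (15, 2), (15, 5), (15, 6)]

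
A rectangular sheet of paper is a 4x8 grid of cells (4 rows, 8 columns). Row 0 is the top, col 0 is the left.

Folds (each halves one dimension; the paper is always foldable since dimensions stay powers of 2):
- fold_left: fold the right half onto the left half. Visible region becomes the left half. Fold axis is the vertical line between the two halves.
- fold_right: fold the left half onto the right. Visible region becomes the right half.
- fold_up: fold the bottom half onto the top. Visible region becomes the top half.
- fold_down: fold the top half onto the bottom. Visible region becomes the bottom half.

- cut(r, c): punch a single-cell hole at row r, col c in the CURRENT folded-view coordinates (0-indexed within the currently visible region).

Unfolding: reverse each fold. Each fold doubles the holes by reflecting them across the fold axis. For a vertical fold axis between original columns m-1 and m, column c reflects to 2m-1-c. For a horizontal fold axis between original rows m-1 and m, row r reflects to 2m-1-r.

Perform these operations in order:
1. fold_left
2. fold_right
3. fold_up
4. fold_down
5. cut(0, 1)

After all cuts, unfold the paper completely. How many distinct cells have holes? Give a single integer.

Answer: 16

Derivation:
Op 1 fold_left: fold axis v@4; visible region now rows[0,4) x cols[0,4) = 4x4
Op 2 fold_right: fold axis v@2; visible region now rows[0,4) x cols[2,4) = 4x2
Op 3 fold_up: fold axis h@2; visible region now rows[0,2) x cols[2,4) = 2x2
Op 4 fold_down: fold axis h@1; visible region now rows[1,2) x cols[2,4) = 1x2
Op 5 cut(0, 1): punch at orig (1,3); cuts so far [(1, 3)]; region rows[1,2) x cols[2,4) = 1x2
Unfold 1 (reflect across h@1): 2 holes -> [(0, 3), (1, 3)]
Unfold 2 (reflect across h@2): 4 holes -> [(0, 3), (1, 3), (2, 3), (3, 3)]
Unfold 3 (reflect across v@2): 8 holes -> [(0, 0), (0, 3), (1, 0), (1, 3), (2, 0), (2, 3), (3, 0), (3, 3)]
Unfold 4 (reflect across v@4): 16 holes -> [(0, 0), (0, 3), (0, 4), (0, 7), (1, 0), (1, 3), (1, 4), (1, 7), (2, 0), (2, 3), (2, 4), (2, 7), (3, 0), (3, 3), (3, 4), (3, 7)]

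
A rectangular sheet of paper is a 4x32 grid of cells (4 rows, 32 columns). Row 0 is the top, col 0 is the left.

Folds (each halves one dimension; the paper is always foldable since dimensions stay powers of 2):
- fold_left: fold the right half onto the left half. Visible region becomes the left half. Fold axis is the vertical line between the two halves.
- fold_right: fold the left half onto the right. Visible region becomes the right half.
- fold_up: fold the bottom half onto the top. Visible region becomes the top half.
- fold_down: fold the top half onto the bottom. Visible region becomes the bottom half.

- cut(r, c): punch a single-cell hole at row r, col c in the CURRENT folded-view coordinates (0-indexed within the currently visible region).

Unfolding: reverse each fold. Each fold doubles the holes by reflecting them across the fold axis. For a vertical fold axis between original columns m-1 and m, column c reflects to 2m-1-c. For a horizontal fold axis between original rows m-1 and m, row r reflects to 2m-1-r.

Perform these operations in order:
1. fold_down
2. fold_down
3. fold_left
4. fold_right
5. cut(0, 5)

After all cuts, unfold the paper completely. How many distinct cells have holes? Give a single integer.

Op 1 fold_down: fold axis h@2; visible region now rows[2,4) x cols[0,32) = 2x32
Op 2 fold_down: fold axis h@3; visible region now rows[3,4) x cols[0,32) = 1x32
Op 3 fold_left: fold axis v@16; visible region now rows[3,4) x cols[0,16) = 1x16
Op 4 fold_right: fold axis v@8; visible region now rows[3,4) x cols[8,16) = 1x8
Op 5 cut(0, 5): punch at orig (3,13); cuts so far [(3, 13)]; region rows[3,4) x cols[8,16) = 1x8
Unfold 1 (reflect across v@8): 2 holes -> [(3, 2), (3, 13)]
Unfold 2 (reflect across v@16): 4 holes -> [(3, 2), (3, 13), (3, 18), (3, 29)]
Unfold 3 (reflect across h@3): 8 holes -> [(2, 2), (2, 13), (2, 18), (2, 29), (3, 2), (3, 13), (3, 18), (3, 29)]
Unfold 4 (reflect across h@2): 16 holes -> [(0, 2), (0, 13), (0, 18), (0, 29), (1, 2), (1, 13), (1, 18), (1, 29), (2, 2), (2, 13), (2, 18), (2, 29), (3, 2), (3, 13), (3, 18), (3, 29)]

Answer: 16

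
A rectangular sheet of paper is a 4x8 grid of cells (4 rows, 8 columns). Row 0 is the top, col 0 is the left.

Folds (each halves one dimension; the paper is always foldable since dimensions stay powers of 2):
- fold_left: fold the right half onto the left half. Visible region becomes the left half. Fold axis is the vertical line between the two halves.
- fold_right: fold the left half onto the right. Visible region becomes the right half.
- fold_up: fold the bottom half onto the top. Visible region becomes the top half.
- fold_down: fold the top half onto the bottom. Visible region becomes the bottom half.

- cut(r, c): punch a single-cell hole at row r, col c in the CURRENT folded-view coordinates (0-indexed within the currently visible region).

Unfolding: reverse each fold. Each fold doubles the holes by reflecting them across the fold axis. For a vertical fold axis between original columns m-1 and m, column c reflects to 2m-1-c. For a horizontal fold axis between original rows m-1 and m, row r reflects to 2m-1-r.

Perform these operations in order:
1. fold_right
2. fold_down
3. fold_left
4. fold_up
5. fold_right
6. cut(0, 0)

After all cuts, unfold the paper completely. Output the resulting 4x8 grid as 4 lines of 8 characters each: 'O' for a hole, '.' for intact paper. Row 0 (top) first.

Op 1 fold_right: fold axis v@4; visible region now rows[0,4) x cols[4,8) = 4x4
Op 2 fold_down: fold axis h@2; visible region now rows[2,4) x cols[4,8) = 2x4
Op 3 fold_left: fold axis v@6; visible region now rows[2,4) x cols[4,6) = 2x2
Op 4 fold_up: fold axis h@3; visible region now rows[2,3) x cols[4,6) = 1x2
Op 5 fold_right: fold axis v@5; visible region now rows[2,3) x cols[5,6) = 1x1
Op 6 cut(0, 0): punch at orig (2,5); cuts so far [(2, 5)]; region rows[2,3) x cols[5,6) = 1x1
Unfold 1 (reflect across v@5): 2 holes -> [(2, 4), (2, 5)]
Unfold 2 (reflect across h@3): 4 holes -> [(2, 4), (2, 5), (3, 4), (3, 5)]
Unfold 3 (reflect across v@6): 8 holes -> [(2, 4), (2, 5), (2, 6), (2, 7), (3, 4), (3, 5), (3, 6), (3, 7)]
Unfold 4 (reflect across h@2): 16 holes -> [(0, 4), (0, 5), (0, 6), (0, 7), (1, 4), (1, 5), (1, 6), (1, 7), (2, 4), (2, 5), (2, 6), (2, 7), (3, 4), (3, 5), (3, 6), (3, 7)]
Unfold 5 (reflect across v@4): 32 holes -> [(0, 0), (0, 1), (0, 2), (0, 3), (0, 4), (0, 5), (0, 6), (0, 7), (1, 0), (1, 1), (1, 2), (1, 3), (1, 4), (1, 5), (1, 6), (1, 7), (2, 0), (2, 1), (2, 2), (2, 3), (2, 4), (2, 5), (2, 6), (2, 7), (3, 0), (3, 1), (3, 2), (3, 3), (3, 4), (3, 5), (3, 6), (3, 7)]

Answer: OOOOOOOO
OOOOOOOO
OOOOOOOO
OOOOOOOO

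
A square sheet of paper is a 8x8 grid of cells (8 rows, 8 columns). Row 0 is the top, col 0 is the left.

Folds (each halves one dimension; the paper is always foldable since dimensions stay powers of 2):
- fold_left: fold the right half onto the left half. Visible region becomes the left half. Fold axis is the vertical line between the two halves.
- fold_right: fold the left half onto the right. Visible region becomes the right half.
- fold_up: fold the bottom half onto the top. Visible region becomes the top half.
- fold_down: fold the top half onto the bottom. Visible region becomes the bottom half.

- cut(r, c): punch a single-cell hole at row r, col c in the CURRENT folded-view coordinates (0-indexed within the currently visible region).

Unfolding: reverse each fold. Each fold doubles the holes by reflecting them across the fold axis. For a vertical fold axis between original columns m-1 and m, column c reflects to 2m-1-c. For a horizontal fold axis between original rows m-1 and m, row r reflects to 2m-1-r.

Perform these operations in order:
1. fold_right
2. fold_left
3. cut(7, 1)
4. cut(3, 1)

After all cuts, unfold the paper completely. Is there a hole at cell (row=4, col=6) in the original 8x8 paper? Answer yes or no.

Op 1 fold_right: fold axis v@4; visible region now rows[0,8) x cols[4,8) = 8x4
Op 2 fold_left: fold axis v@6; visible region now rows[0,8) x cols[4,6) = 8x2
Op 3 cut(7, 1): punch at orig (7,5); cuts so far [(7, 5)]; region rows[0,8) x cols[4,6) = 8x2
Op 4 cut(3, 1): punch at orig (3,5); cuts so far [(3, 5), (7, 5)]; region rows[0,8) x cols[4,6) = 8x2
Unfold 1 (reflect across v@6): 4 holes -> [(3, 5), (3, 6), (7, 5), (7, 6)]
Unfold 2 (reflect across v@4): 8 holes -> [(3, 1), (3, 2), (3, 5), (3, 6), (7, 1), (7, 2), (7, 5), (7, 6)]
Holes: [(3, 1), (3, 2), (3, 5), (3, 6), (7, 1), (7, 2), (7, 5), (7, 6)]

Answer: no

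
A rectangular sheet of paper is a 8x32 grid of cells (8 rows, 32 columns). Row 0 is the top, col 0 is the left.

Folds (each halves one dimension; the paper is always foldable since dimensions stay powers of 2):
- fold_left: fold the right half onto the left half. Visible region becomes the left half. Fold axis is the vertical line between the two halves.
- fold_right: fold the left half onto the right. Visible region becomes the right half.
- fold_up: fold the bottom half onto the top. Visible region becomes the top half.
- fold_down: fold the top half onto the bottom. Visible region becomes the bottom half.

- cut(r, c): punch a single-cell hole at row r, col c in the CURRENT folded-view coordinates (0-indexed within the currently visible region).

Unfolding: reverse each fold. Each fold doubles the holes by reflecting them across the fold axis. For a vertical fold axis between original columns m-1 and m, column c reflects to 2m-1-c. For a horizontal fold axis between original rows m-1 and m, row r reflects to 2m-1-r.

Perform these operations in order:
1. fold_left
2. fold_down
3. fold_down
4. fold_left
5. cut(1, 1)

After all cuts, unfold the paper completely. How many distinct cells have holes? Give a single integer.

Answer: 16

Derivation:
Op 1 fold_left: fold axis v@16; visible region now rows[0,8) x cols[0,16) = 8x16
Op 2 fold_down: fold axis h@4; visible region now rows[4,8) x cols[0,16) = 4x16
Op 3 fold_down: fold axis h@6; visible region now rows[6,8) x cols[0,16) = 2x16
Op 4 fold_left: fold axis v@8; visible region now rows[6,8) x cols[0,8) = 2x8
Op 5 cut(1, 1): punch at orig (7,1); cuts so far [(7, 1)]; region rows[6,8) x cols[0,8) = 2x8
Unfold 1 (reflect across v@8): 2 holes -> [(7, 1), (7, 14)]
Unfold 2 (reflect across h@6): 4 holes -> [(4, 1), (4, 14), (7, 1), (7, 14)]
Unfold 3 (reflect across h@4): 8 holes -> [(0, 1), (0, 14), (3, 1), (3, 14), (4, 1), (4, 14), (7, 1), (7, 14)]
Unfold 4 (reflect across v@16): 16 holes -> [(0, 1), (0, 14), (0, 17), (0, 30), (3, 1), (3, 14), (3, 17), (3, 30), (4, 1), (4, 14), (4, 17), (4, 30), (7, 1), (7, 14), (7, 17), (7, 30)]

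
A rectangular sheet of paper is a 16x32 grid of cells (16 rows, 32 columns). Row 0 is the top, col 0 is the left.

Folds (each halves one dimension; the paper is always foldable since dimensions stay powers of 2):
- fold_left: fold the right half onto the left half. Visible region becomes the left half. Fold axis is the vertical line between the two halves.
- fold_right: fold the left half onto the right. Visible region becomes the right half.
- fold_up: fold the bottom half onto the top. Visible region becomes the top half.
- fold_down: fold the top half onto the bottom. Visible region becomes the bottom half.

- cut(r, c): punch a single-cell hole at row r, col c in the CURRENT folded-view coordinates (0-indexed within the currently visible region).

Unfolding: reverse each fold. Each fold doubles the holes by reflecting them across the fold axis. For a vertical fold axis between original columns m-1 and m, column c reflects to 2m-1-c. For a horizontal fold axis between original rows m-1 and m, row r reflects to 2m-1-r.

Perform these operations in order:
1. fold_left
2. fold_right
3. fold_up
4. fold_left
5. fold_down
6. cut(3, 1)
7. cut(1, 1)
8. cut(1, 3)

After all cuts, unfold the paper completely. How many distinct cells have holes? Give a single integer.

Answer: 96

Derivation:
Op 1 fold_left: fold axis v@16; visible region now rows[0,16) x cols[0,16) = 16x16
Op 2 fold_right: fold axis v@8; visible region now rows[0,16) x cols[8,16) = 16x8
Op 3 fold_up: fold axis h@8; visible region now rows[0,8) x cols[8,16) = 8x8
Op 4 fold_left: fold axis v@12; visible region now rows[0,8) x cols[8,12) = 8x4
Op 5 fold_down: fold axis h@4; visible region now rows[4,8) x cols[8,12) = 4x4
Op 6 cut(3, 1): punch at orig (7,9); cuts so far [(7, 9)]; region rows[4,8) x cols[8,12) = 4x4
Op 7 cut(1, 1): punch at orig (5,9); cuts so far [(5, 9), (7, 9)]; region rows[4,8) x cols[8,12) = 4x4
Op 8 cut(1, 3): punch at orig (5,11); cuts so far [(5, 9), (5, 11), (7, 9)]; region rows[4,8) x cols[8,12) = 4x4
Unfold 1 (reflect across h@4): 6 holes -> [(0, 9), (2, 9), (2, 11), (5, 9), (5, 11), (7, 9)]
Unfold 2 (reflect across v@12): 12 holes -> [(0, 9), (0, 14), (2, 9), (2, 11), (2, 12), (2, 14), (5, 9), (5, 11), (5, 12), (5, 14), (7, 9), (7, 14)]
Unfold 3 (reflect across h@8): 24 holes -> [(0, 9), (0, 14), (2, 9), (2, 11), (2, 12), (2, 14), (5, 9), (5, 11), (5, 12), (5, 14), (7, 9), (7, 14), (8, 9), (8, 14), (10, 9), (10, 11), (10, 12), (10, 14), (13, 9), (13, 11), (13, 12), (13, 14), (15, 9), (15, 14)]
Unfold 4 (reflect across v@8): 48 holes -> [(0, 1), (0, 6), (0, 9), (0, 14), (2, 1), (2, 3), (2, 4), (2, 6), (2, 9), (2, 11), (2, 12), (2, 14), (5, 1), (5, 3), (5, 4), (5, 6), (5, 9), (5, 11), (5, 12), (5, 14), (7, 1), (7, 6), (7, 9), (7, 14), (8, 1), (8, 6), (8, 9), (8, 14), (10, 1), (10, 3), (10, 4), (10, 6), (10, 9), (10, 11), (10, 12), (10, 14), (13, 1), (13, 3), (13, 4), (13, 6), (13, 9), (13, 11), (13, 12), (13, 14), (15, 1), (15, 6), (15, 9), (15, 14)]
Unfold 5 (reflect across v@16): 96 holes -> [(0, 1), (0, 6), (0, 9), (0, 14), (0, 17), (0, 22), (0, 25), (0, 30), (2, 1), (2, 3), (2, 4), (2, 6), (2, 9), (2, 11), (2, 12), (2, 14), (2, 17), (2, 19), (2, 20), (2, 22), (2, 25), (2, 27), (2, 28), (2, 30), (5, 1), (5, 3), (5, 4), (5, 6), (5, 9), (5, 11), (5, 12), (5, 14), (5, 17), (5, 19), (5, 20), (5, 22), (5, 25), (5, 27), (5, 28), (5, 30), (7, 1), (7, 6), (7, 9), (7, 14), (7, 17), (7, 22), (7, 25), (7, 30), (8, 1), (8, 6), (8, 9), (8, 14), (8, 17), (8, 22), (8, 25), (8, 30), (10, 1), (10, 3), (10, 4), (10, 6), (10, 9), (10, 11), (10, 12), (10, 14), (10, 17), (10, 19), (10, 20), (10, 22), (10, 25), (10, 27), (10, 28), (10, 30), (13, 1), (13, 3), (13, 4), (13, 6), (13, 9), (13, 11), (13, 12), (13, 14), (13, 17), (13, 19), (13, 20), (13, 22), (13, 25), (13, 27), (13, 28), (13, 30), (15, 1), (15, 6), (15, 9), (15, 14), (15, 17), (15, 22), (15, 25), (15, 30)]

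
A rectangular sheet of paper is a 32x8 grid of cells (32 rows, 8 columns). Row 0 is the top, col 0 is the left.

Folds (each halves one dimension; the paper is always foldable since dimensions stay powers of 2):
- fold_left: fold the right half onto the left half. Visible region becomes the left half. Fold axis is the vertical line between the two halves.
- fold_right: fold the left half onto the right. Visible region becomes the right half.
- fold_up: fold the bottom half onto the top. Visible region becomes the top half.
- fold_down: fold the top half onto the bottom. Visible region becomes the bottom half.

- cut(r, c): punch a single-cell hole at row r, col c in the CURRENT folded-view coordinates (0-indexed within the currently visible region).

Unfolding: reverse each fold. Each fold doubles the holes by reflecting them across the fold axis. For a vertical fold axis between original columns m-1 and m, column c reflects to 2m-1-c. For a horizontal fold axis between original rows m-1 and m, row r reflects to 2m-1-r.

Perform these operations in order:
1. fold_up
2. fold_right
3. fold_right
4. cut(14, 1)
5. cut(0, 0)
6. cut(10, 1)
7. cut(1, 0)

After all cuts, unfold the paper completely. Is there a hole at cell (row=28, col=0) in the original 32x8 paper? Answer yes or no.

Answer: no

Derivation:
Op 1 fold_up: fold axis h@16; visible region now rows[0,16) x cols[0,8) = 16x8
Op 2 fold_right: fold axis v@4; visible region now rows[0,16) x cols[4,8) = 16x4
Op 3 fold_right: fold axis v@6; visible region now rows[0,16) x cols[6,8) = 16x2
Op 4 cut(14, 1): punch at orig (14,7); cuts so far [(14, 7)]; region rows[0,16) x cols[6,8) = 16x2
Op 5 cut(0, 0): punch at orig (0,6); cuts so far [(0, 6), (14, 7)]; region rows[0,16) x cols[6,8) = 16x2
Op 6 cut(10, 1): punch at orig (10,7); cuts so far [(0, 6), (10, 7), (14, 7)]; region rows[0,16) x cols[6,8) = 16x2
Op 7 cut(1, 0): punch at orig (1,6); cuts so far [(0, 6), (1, 6), (10, 7), (14, 7)]; region rows[0,16) x cols[6,8) = 16x2
Unfold 1 (reflect across v@6): 8 holes -> [(0, 5), (0, 6), (1, 5), (1, 6), (10, 4), (10, 7), (14, 4), (14, 7)]
Unfold 2 (reflect across v@4): 16 holes -> [(0, 1), (0, 2), (0, 5), (0, 6), (1, 1), (1, 2), (1, 5), (1, 6), (10, 0), (10, 3), (10, 4), (10, 7), (14, 0), (14, 3), (14, 4), (14, 7)]
Unfold 3 (reflect across h@16): 32 holes -> [(0, 1), (0, 2), (0, 5), (0, 6), (1, 1), (1, 2), (1, 5), (1, 6), (10, 0), (10, 3), (10, 4), (10, 7), (14, 0), (14, 3), (14, 4), (14, 7), (17, 0), (17, 3), (17, 4), (17, 7), (21, 0), (21, 3), (21, 4), (21, 7), (30, 1), (30, 2), (30, 5), (30, 6), (31, 1), (31, 2), (31, 5), (31, 6)]
Holes: [(0, 1), (0, 2), (0, 5), (0, 6), (1, 1), (1, 2), (1, 5), (1, 6), (10, 0), (10, 3), (10, 4), (10, 7), (14, 0), (14, 3), (14, 4), (14, 7), (17, 0), (17, 3), (17, 4), (17, 7), (21, 0), (21, 3), (21, 4), (21, 7), (30, 1), (30, 2), (30, 5), (30, 6), (31, 1), (31, 2), (31, 5), (31, 6)]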